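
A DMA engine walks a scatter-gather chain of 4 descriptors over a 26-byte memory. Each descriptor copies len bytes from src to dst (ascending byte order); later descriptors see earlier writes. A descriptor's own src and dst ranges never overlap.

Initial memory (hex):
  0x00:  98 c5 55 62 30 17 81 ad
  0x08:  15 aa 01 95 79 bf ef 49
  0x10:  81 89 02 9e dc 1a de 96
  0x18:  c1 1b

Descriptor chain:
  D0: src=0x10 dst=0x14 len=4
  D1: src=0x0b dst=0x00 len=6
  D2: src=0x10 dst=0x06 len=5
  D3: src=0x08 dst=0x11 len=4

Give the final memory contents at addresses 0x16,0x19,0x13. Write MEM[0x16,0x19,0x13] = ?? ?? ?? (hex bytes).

#0 dst[0x14+4] := {0x81,0x89,0x02,0x9e}
#1 dst[0x00+6] := {0x95,0x79,0xbf,0xef,0x49,0x81}
#2 dst[0x06+5] := {0x81,0x89,0x02,0x9e,0x81}
#3 dst[0x11+4] := {0x02,0x9e,0x81,0x95}
query mem[0x16]=0x02, mem[0x19]=0x1b, mem[0x13]=0x81

MEM[0x16,0x19,0x13] = 02 1b 81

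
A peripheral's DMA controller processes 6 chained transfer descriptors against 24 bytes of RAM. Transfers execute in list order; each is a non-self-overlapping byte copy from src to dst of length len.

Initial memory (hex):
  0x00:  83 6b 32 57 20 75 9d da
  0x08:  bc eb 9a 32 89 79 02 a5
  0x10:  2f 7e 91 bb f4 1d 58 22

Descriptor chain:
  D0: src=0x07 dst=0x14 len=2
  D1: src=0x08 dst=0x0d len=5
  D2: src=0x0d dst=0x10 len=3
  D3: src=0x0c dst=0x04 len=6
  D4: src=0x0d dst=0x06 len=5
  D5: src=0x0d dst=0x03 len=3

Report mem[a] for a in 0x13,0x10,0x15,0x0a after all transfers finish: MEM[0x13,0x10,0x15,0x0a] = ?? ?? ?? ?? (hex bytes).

D0: mem[0x14..0x15] <- [da bc]
D1: mem[0x0d..0x11] <- [bc eb 9a 32 89]
D2: mem[0x10..0x12] <- [bc eb 9a]
D3: mem[0x04..0x09] <- [89 bc eb 9a bc eb]
D4: mem[0x06..0x0a] <- [bc eb 9a bc eb]
D5: mem[0x03..0x05] <- [bc eb 9a]
query mem[0x13]=0xbb, mem[0x10]=0xbc, mem[0x15]=0xbc, mem[0x0a]=0xeb

MEM[0x13,0x10,0x15,0x0a] = bb bc bc eb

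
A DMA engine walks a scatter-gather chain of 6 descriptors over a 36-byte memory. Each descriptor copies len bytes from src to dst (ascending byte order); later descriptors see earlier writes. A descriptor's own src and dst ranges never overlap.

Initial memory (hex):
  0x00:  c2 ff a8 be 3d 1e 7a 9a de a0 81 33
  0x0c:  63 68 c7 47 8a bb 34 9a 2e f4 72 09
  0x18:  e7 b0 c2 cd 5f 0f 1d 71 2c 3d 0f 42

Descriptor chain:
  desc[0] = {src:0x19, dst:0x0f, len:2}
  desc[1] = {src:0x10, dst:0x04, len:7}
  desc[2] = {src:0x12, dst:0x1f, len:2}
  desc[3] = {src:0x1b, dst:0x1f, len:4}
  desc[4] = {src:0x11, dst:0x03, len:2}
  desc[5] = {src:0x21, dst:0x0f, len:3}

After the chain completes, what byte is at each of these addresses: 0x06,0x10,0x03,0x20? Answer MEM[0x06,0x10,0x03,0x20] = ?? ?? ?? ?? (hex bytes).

MEM[0x06,0x10,0x03,0x20] = 34 1d bb 5f

#0 dst[0x0f+2] := {0xb0,0xc2}
#1 dst[0x04+7] := {0xc2,0xbb,0x34,0x9a,0x2e,0xf4,0x72}
#2 dst[0x1f+2] := {0x34,0x9a}
#3 dst[0x1f+4] := {0xcd,0x5f,0x0f,0x1d}
#4 dst[0x03+2] := {0xbb,0x34}
#5 dst[0x0f+3] := {0x0f,0x1d,0x42}
query mem[0x06]=0x34, mem[0x10]=0x1d, mem[0x03]=0xbb, mem[0x20]=0x5f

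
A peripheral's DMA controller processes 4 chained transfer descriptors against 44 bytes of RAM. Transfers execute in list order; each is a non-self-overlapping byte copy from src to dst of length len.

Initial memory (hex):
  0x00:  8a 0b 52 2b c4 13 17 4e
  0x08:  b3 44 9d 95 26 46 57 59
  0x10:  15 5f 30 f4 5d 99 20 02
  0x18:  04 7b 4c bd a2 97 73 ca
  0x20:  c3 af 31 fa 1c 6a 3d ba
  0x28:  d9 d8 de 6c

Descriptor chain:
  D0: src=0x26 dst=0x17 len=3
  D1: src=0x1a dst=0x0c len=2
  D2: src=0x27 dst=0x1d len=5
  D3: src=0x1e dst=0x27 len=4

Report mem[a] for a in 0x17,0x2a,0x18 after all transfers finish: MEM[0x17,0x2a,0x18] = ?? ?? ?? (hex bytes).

MEM[0x17,0x2a,0x18] = 3d 6c ba

D0: mem[0x17..0x19] <- [3d ba d9]
D1: mem[0x0c..0x0d] <- [4c bd]
D2: mem[0x1d..0x21] <- [ba d9 d8 de 6c]
D3: mem[0x27..0x2a] <- [d9 d8 de 6c]
query mem[0x17]=0x3d, mem[0x2a]=0x6c, mem[0x18]=0xba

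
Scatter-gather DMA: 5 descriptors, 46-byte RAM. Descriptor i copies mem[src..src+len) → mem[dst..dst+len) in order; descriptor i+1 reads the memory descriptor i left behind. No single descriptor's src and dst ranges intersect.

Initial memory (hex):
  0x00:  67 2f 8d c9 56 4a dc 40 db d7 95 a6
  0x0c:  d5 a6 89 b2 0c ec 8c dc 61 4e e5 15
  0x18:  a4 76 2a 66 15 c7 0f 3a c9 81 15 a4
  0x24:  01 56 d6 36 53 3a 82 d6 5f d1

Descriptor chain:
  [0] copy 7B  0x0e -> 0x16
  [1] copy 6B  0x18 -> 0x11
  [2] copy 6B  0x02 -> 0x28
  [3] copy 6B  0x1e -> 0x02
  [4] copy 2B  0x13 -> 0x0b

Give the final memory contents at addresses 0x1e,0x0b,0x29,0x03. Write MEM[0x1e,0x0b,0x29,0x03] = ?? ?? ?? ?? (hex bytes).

D0: mem[0x16..0x1c] <- [89 b2 0c ec 8c dc 61]
D1: mem[0x11..0x16] <- [0c ec 8c dc 61 c7]
D2: mem[0x28..0x2d] <- [8d c9 56 4a dc 40]
D3: mem[0x02..0x07] <- [0f 3a c9 81 15 a4]
D4: mem[0x0b..0x0c] <- [8c dc]
query mem[0x1e]=0x0f, mem[0x0b]=0x8c, mem[0x29]=0xc9, mem[0x03]=0x3a

MEM[0x1e,0x0b,0x29,0x03] = 0f 8c c9 3a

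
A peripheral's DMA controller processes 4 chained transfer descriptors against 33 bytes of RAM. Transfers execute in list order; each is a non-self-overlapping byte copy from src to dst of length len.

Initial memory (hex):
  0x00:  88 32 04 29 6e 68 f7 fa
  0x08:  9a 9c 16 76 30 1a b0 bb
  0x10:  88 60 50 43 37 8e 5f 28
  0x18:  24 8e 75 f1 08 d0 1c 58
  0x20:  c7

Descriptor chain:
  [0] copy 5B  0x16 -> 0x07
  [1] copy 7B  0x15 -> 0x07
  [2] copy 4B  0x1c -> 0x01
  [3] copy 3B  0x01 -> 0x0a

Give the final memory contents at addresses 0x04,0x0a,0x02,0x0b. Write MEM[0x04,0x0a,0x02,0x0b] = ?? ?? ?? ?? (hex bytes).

MEM[0x04,0x0a,0x02,0x0b] = 58 08 d0 d0

D0: mem[0x07..0x0b] <- [5f 28 24 8e 75]
D1: mem[0x07..0x0d] <- [8e 5f 28 24 8e 75 f1]
D2: mem[0x01..0x04] <- [08 d0 1c 58]
D3: mem[0x0a..0x0c] <- [08 d0 1c]
query mem[0x04]=0x58, mem[0x0a]=0x08, mem[0x02]=0xd0, mem[0x0b]=0xd0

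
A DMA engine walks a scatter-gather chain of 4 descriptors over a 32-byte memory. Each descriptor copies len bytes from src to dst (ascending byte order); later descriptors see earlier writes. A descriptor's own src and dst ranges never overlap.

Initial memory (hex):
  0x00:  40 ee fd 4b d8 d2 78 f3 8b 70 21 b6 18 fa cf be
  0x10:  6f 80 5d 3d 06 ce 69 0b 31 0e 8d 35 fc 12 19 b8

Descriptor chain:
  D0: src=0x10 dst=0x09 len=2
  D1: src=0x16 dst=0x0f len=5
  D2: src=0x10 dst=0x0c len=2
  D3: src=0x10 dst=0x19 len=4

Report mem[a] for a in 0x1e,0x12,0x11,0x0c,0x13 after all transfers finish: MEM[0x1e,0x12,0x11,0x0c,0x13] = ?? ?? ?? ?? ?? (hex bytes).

[0] 0x10->0x09 len=2 : 6f 80
[1] 0x16->0x0f len=5 : 69 0b 31 0e 8d
[2] 0x10->0x0c len=2 : 0b 31
[3] 0x10->0x19 len=4 : 0b 31 0e 8d
query mem[0x1e]=0x19, mem[0x12]=0x0e, mem[0x11]=0x31, mem[0x0c]=0x0b, mem[0x13]=0x8d

MEM[0x1e,0x12,0x11,0x0c,0x13] = 19 0e 31 0b 8d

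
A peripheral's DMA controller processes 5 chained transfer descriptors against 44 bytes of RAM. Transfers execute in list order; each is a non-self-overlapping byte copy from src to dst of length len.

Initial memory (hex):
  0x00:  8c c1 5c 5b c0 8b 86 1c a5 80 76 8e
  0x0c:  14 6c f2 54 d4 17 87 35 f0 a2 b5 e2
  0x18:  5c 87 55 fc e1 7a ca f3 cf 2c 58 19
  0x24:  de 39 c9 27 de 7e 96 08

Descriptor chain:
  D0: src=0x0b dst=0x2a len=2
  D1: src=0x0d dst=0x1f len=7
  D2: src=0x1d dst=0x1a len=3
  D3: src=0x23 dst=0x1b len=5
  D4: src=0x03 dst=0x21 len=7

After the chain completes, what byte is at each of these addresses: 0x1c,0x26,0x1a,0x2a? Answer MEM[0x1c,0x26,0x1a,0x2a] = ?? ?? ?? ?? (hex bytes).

MEM[0x1c,0x26,0x1a,0x2a] = 87 a5 7a 8e

  after D0: wrote 2B at 0x2a = 8e14
  after D1: wrote 7B at 0x1f = 6cf254d4178735
  after D2: wrote 3B at 0x1a = 7aca6c
  after D3: wrote 5B at 0x1b = 178735c927
  after D4: wrote 7B at 0x21 = 5bc08b861ca580
query mem[0x1c]=0x87, mem[0x26]=0xa5, mem[0x1a]=0x7a, mem[0x2a]=0x8e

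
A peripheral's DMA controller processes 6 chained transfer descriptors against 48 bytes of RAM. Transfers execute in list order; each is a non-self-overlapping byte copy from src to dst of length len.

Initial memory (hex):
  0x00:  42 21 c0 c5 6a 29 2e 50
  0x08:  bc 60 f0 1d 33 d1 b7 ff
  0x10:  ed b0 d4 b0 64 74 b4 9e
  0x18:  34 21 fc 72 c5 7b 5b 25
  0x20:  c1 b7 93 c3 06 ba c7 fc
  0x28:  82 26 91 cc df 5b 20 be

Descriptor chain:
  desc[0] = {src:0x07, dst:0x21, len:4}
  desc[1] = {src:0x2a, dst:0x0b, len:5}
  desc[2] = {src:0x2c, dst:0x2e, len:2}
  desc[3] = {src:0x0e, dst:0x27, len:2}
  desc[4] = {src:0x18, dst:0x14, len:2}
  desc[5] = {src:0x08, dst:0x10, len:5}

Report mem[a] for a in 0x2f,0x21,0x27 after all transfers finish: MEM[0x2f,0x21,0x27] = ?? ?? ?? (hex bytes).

#0 dst[0x21+4] := {0x50,0xbc,0x60,0xf0}
#1 dst[0x0b+5] := {0x91,0xcc,0xdf,0x5b,0x20}
#2 dst[0x2e+2] := {0xdf,0x5b}
#3 dst[0x27+2] := {0x5b,0x20}
#4 dst[0x14+2] := {0x34,0x21}
#5 dst[0x10+5] := {0xbc,0x60,0xf0,0x91,0xcc}
query mem[0x2f]=0x5b, mem[0x21]=0x50, mem[0x27]=0x5b

MEM[0x2f,0x21,0x27] = 5b 50 5b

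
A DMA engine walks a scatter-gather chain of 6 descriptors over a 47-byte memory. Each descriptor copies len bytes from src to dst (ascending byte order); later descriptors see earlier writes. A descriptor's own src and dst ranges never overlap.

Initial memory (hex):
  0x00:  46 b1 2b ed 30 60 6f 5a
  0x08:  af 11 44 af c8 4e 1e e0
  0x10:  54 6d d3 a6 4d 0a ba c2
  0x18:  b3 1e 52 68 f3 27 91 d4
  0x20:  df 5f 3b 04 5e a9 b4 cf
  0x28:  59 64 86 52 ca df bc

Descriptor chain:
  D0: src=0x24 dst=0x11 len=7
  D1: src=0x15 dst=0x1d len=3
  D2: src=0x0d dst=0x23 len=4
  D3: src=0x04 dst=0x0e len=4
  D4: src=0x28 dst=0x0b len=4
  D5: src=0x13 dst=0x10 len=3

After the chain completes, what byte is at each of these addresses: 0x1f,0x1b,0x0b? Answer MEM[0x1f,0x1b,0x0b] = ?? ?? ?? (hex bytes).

#0 dst[0x11+7] := {0x5e,0xa9,0xb4,0xcf,0x59,0x64,0x86}
#1 dst[0x1d+3] := {0x59,0x64,0x86}
#2 dst[0x23+4] := {0x4e,0x1e,0xe0,0x54}
#3 dst[0x0e+4] := {0x30,0x60,0x6f,0x5a}
#4 dst[0x0b+4] := {0x59,0x64,0x86,0x52}
#5 dst[0x10+3] := {0xb4,0xcf,0x59}
query mem[0x1f]=0x86, mem[0x1b]=0x68, mem[0x0b]=0x59

MEM[0x1f,0x1b,0x0b] = 86 68 59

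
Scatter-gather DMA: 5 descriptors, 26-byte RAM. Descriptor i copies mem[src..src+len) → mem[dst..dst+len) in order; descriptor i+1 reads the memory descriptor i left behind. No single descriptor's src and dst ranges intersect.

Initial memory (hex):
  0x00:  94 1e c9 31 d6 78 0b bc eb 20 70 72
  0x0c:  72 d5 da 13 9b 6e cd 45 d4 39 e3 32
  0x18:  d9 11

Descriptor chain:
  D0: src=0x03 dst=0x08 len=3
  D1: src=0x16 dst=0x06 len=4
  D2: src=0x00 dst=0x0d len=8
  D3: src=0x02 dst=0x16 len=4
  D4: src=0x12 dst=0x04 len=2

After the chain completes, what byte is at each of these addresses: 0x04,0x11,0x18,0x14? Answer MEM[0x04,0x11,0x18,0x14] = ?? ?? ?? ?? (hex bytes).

MEM[0x04,0x11,0x18,0x14] = 78 d6 d6 32

#0 dst[0x08+3] := {0x31,0xd6,0x78}
#1 dst[0x06+4] := {0xe3,0x32,0xd9,0x11}
#2 dst[0x0d+8] := {0x94,0x1e,0xc9,0x31,0xd6,0x78,0xe3,0x32}
#3 dst[0x16+4] := {0xc9,0x31,0xd6,0x78}
#4 dst[0x04+2] := {0x78,0xe3}
query mem[0x04]=0x78, mem[0x11]=0xd6, mem[0x18]=0xd6, mem[0x14]=0x32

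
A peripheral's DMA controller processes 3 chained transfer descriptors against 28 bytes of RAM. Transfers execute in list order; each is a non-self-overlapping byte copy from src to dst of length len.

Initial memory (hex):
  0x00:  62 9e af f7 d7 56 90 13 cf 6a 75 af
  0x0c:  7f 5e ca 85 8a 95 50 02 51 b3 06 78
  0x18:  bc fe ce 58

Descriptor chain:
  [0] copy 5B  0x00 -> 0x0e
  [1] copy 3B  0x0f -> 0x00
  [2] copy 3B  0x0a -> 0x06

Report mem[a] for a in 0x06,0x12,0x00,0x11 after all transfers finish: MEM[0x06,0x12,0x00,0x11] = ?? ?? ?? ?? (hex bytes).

MEM[0x06,0x12,0x00,0x11] = 75 d7 9e f7

[0] 0x00->0x0e len=5 : 62 9e af f7 d7
[1] 0x0f->0x00 len=3 : 9e af f7
[2] 0x0a->0x06 len=3 : 75 af 7f
query mem[0x06]=0x75, mem[0x12]=0xd7, mem[0x00]=0x9e, mem[0x11]=0xf7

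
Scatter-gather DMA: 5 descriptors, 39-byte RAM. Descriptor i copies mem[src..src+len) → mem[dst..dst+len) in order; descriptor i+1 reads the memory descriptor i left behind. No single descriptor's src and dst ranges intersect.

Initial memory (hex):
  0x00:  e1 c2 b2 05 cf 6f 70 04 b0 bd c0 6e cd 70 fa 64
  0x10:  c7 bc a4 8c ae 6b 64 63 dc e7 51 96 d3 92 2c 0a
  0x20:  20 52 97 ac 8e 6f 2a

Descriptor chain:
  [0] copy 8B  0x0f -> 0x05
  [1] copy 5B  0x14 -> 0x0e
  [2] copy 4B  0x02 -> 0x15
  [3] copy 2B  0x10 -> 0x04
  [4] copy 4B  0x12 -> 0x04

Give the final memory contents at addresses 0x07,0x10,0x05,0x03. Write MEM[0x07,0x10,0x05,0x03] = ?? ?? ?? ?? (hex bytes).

MEM[0x07,0x10,0x05,0x03] = b2 64 8c 05

[0] 0x0f->0x05 len=8 : 64 c7 bc a4 8c ae 6b 64
[1] 0x14->0x0e len=5 : ae 6b 64 63 dc
[2] 0x02->0x15 len=4 : b2 05 cf 64
[3] 0x10->0x04 len=2 : 64 63
[4] 0x12->0x04 len=4 : dc 8c ae b2
query mem[0x07]=0xb2, mem[0x10]=0x64, mem[0x05]=0x8c, mem[0x03]=0x05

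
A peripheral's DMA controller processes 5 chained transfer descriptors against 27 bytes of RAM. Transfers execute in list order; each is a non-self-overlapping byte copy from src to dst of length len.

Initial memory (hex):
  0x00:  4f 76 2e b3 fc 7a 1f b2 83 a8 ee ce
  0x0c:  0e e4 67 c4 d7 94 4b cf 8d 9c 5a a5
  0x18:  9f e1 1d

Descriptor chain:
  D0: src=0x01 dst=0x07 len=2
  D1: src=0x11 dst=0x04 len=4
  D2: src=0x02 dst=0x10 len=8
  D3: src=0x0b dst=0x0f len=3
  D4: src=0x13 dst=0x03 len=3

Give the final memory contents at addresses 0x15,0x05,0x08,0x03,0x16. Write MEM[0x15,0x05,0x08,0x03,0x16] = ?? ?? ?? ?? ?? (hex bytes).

MEM[0x15,0x05,0x08,0x03,0x16] = 8d 8d 2e 4b 2e

  after D0: wrote 2B at 0x07 = 762e
  after D1: wrote 4B at 0x04 = 944bcf8d
  after D2: wrote 8B at 0x10 = 2eb3944bcf8d2ea8
  after D3: wrote 3B at 0x0f = ce0ee4
  after D4: wrote 3B at 0x03 = 4bcf8d
query mem[0x15]=0x8d, mem[0x05]=0x8d, mem[0x08]=0x2e, mem[0x03]=0x4b, mem[0x16]=0x2e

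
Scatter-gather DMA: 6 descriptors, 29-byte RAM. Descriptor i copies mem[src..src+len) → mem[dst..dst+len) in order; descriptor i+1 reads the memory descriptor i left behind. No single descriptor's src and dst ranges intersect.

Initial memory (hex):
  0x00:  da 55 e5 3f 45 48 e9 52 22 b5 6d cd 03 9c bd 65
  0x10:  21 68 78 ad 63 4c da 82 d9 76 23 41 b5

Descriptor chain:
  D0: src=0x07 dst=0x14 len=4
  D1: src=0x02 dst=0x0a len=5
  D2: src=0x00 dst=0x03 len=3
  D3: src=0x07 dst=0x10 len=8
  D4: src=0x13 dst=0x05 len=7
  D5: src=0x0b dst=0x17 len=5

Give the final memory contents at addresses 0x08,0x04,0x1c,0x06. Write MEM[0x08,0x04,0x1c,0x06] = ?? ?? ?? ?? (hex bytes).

D0: mem[0x14..0x17] <- [52 22 b5 6d]
D1: mem[0x0a..0x0e] <- [e5 3f 45 48 e9]
D2: mem[0x03..0x05] <- [da 55 e5]
D3: mem[0x10..0x17] <- [52 22 b5 e5 3f 45 48 e9]
D4: mem[0x05..0x0b] <- [e5 3f 45 48 e9 d9 76]
D5: mem[0x17..0x1b] <- [76 45 48 e9 65]
query mem[0x08]=0x48, mem[0x04]=0x55, mem[0x1c]=0xb5, mem[0x06]=0x3f

MEM[0x08,0x04,0x1c,0x06] = 48 55 b5 3f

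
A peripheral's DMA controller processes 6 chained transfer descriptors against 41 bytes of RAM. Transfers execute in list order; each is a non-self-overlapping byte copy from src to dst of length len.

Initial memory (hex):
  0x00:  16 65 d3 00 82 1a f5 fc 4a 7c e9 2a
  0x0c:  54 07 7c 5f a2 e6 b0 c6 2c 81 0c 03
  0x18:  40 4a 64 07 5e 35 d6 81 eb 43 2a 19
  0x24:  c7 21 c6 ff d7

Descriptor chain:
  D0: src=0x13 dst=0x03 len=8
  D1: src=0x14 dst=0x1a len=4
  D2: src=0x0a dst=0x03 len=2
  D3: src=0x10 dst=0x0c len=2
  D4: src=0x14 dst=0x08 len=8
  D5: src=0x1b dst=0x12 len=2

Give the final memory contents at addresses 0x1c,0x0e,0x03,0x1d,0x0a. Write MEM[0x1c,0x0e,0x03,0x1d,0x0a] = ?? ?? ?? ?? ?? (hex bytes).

[0] 0x13->0x03 len=8 : c6 2c 81 0c 03 40 4a 64
[1] 0x14->0x1a len=4 : 2c 81 0c 03
[2] 0x0a->0x03 len=2 : 64 2a
[3] 0x10->0x0c len=2 : a2 e6
[4] 0x14->0x08 len=8 : 2c 81 0c 03 40 4a 2c 81
[5] 0x1b->0x12 len=2 : 81 0c
query mem[0x1c]=0x0c, mem[0x0e]=0x2c, mem[0x03]=0x64, mem[0x1d]=0x03, mem[0x0a]=0x0c

MEM[0x1c,0x0e,0x03,0x1d,0x0a] = 0c 2c 64 03 0c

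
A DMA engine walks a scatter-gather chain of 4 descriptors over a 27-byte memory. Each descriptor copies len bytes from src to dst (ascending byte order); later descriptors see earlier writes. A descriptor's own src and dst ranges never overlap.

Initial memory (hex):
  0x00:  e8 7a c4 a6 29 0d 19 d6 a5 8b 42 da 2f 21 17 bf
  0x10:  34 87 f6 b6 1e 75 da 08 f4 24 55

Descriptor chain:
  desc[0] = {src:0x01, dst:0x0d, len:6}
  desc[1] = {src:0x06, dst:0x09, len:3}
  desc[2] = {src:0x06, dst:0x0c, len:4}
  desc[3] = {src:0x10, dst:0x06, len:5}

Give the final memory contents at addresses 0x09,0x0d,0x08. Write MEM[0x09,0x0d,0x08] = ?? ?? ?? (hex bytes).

#0 dst[0x0d+6] := {0x7a,0xc4,0xa6,0x29,0x0d,0x19}
#1 dst[0x09+3] := {0x19,0xd6,0xa5}
#2 dst[0x0c+4] := {0x19,0xd6,0xa5,0x19}
#3 dst[0x06+5] := {0x29,0x0d,0x19,0xb6,0x1e}
query mem[0x09]=0xb6, mem[0x0d]=0xd6, mem[0x08]=0x19

MEM[0x09,0x0d,0x08] = b6 d6 19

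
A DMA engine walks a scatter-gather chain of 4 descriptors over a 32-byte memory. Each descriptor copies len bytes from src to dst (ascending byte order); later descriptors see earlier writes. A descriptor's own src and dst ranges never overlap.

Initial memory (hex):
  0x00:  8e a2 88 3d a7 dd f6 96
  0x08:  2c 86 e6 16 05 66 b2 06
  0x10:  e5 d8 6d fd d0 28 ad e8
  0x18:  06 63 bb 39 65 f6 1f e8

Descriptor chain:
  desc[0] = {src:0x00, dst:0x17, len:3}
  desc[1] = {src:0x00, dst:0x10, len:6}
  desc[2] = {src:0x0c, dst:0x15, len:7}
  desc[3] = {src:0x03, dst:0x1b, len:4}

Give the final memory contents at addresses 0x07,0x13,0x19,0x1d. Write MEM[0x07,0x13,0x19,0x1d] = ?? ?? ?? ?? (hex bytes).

MEM[0x07,0x13,0x19,0x1d] = 96 3d 8e dd

[0] 0x00->0x17 len=3 : 8e a2 88
[1] 0x00->0x10 len=6 : 8e a2 88 3d a7 dd
[2] 0x0c->0x15 len=7 : 05 66 b2 06 8e a2 88
[3] 0x03->0x1b len=4 : 3d a7 dd f6
query mem[0x07]=0x96, mem[0x13]=0x3d, mem[0x19]=0x8e, mem[0x1d]=0xdd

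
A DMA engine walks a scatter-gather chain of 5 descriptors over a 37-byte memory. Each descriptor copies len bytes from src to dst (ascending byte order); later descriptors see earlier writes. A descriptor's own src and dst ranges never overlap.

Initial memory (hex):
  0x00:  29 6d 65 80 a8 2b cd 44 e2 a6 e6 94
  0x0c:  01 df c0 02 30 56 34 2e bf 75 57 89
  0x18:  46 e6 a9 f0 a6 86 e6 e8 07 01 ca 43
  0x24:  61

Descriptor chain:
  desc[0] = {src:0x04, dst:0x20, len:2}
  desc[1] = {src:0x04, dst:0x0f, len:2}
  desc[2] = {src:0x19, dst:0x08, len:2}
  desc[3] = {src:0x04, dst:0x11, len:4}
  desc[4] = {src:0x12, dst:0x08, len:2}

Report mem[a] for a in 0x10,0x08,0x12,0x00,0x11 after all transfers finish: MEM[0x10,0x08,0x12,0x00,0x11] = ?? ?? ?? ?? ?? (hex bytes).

D0: mem[0x20..0x21] <- [a8 2b]
D1: mem[0x0f..0x10] <- [a8 2b]
D2: mem[0x08..0x09] <- [e6 a9]
D3: mem[0x11..0x14] <- [a8 2b cd 44]
D4: mem[0x08..0x09] <- [2b cd]
query mem[0x10]=0x2b, mem[0x08]=0x2b, mem[0x12]=0x2b, mem[0x00]=0x29, mem[0x11]=0xa8

MEM[0x10,0x08,0x12,0x00,0x11] = 2b 2b 2b 29 a8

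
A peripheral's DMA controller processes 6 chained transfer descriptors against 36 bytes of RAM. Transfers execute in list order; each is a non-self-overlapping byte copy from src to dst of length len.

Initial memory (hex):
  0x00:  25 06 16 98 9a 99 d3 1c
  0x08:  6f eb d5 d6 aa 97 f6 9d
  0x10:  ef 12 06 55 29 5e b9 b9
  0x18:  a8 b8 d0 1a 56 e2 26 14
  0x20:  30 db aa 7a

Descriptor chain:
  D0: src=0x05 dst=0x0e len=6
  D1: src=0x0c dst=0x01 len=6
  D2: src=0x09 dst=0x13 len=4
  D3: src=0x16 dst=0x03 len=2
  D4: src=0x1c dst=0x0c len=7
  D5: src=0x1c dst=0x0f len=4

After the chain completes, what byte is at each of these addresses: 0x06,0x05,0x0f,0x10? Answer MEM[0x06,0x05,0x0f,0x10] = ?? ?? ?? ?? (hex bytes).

MEM[0x06,0x05,0x0f,0x10] = 6f 1c 56 e2

#0 dst[0x0e+6] := {0x99,0xd3,0x1c,0x6f,0xeb,0xd5}
#1 dst[0x01+6] := {0xaa,0x97,0x99,0xd3,0x1c,0x6f}
#2 dst[0x13+4] := {0xeb,0xd5,0xd6,0xaa}
#3 dst[0x03+2] := {0xaa,0xb9}
#4 dst[0x0c+7] := {0x56,0xe2,0x26,0x14,0x30,0xdb,0xaa}
#5 dst[0x0f+4] := {0x56,0xe2,0x26,0x14}
query mem[0x06]=0x6f, mem[0x05]=0x1c, mem[0x0f]=0x56, mem[0x10]=0xe2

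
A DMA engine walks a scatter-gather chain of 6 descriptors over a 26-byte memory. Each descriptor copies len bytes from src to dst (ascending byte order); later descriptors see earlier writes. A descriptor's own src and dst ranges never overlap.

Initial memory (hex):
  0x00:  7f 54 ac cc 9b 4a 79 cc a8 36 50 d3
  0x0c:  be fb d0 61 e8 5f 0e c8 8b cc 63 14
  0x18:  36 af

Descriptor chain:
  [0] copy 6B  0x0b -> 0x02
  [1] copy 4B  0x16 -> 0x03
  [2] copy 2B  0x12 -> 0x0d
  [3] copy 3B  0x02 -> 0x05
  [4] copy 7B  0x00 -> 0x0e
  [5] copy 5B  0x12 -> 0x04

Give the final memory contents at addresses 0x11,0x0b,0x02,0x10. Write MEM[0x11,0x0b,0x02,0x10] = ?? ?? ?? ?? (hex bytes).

#0 dst[0x02+6] := {0xd3,0xbe,0xfb,0xd0,0x61,0xe8}
#1 dst[0x03+4] := {0x63,0x14,0x36,0xaf}
#2 dst[0x0d+2] := {0x0e,0xc8}
#3 dst[0x05+3] := {0xd3,0x63,0x14}
#4 dst[0x0e+7] := {0x7f,0x54,0xd3,0x63,0x14,0xd3,0x63}
#5 dst[0x04+5] := {0x14,0xd3,0x63,0xcc,0x63}
query mem[0x11]=0x63, mem[0x0b]=0xd3, mem[0x02]=0xd3, mem[0x10]=0xd3

MEM[0x11,0x0b,0x02,0x10] = 63 d3 d3 d3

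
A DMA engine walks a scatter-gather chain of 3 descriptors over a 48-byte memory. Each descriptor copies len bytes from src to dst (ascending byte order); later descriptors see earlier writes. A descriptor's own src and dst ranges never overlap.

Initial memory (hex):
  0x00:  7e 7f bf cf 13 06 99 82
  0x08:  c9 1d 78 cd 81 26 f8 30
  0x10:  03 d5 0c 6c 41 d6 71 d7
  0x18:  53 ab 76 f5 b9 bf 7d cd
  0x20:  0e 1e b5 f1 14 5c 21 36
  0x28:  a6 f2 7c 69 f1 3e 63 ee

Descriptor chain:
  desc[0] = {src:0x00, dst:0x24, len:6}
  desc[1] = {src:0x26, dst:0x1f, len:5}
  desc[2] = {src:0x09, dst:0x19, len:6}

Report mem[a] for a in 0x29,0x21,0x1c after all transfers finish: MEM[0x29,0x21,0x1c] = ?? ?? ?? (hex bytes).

  after D0: wrote 6B at 0x24 = 7e7fbfcf1306
  after D1: wrote 5B at 0x1f = bfcf13067c
  after D2: wrote 6B at 0x19 = 1d78cd8126f8
query mem[0x29]=0x06, mem[0x21]=0x13, mem[0x1c]=0x81

MEM[0x29,0x21,0x1c] = 06 13 81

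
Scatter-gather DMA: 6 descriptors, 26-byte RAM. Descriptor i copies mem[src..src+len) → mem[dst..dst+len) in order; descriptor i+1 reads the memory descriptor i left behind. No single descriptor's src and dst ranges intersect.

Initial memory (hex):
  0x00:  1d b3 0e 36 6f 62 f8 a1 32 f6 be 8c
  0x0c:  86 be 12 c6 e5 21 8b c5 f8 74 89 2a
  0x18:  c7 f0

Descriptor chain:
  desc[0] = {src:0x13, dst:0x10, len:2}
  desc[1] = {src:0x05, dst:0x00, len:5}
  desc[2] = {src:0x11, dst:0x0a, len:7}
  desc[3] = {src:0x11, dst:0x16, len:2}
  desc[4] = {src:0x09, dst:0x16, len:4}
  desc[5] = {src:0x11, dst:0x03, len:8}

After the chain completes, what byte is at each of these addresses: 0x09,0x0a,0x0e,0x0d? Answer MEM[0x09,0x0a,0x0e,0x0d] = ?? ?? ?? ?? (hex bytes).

#0 dst[0x10+2] := {0xc5,0xf8}
#1 dst[0x00+5] := {0x62,0xf8,0xa1,0x32,0xf6}
#2 dst[0x0a+7] := {0xf8,0x8b,0xc5,0xf8,0x74,0x89,0x2a}
#3 dst[0x16+2] := {0xf8,0x8b}
#4 dst[0x16+4] := {0xf6,0xf8,0x8b,0xc5}
#5 dst[0x03+8] := {0xf8,0x8b,0xc5,0xf8,0x74,0xf6,0xf8,0x8b}
query mem[0x09]=0xf8, mem[0x0a]=0x8b, mem[0x0e]=0x74, mem[0x0d]=0xf8

MEM[0x09,0x0a,0x0e,0x0d] = f8 8b 74 f8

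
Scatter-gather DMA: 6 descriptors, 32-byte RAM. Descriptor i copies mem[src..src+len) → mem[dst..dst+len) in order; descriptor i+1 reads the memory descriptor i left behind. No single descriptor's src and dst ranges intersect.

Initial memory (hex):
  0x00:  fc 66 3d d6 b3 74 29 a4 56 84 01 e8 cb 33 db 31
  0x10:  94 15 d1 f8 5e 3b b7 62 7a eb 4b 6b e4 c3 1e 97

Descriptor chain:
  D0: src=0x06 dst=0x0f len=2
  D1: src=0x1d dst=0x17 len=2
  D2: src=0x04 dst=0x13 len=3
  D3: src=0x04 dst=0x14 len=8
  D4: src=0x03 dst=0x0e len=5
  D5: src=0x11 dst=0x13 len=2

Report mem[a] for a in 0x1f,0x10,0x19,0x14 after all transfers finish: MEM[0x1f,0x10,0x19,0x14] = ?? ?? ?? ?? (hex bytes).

D0: mem[0x0f..0x10] <- [29 a4]
D1: mem[0x17..0x18] <- [c3 1e]
D2: mem[0x13..0x15] <- [b3 74 29]
D3: mem[0x14..0x1b] <- [b3 74 29 a4 56 84 01 e8]
D4: mem[0x0e..0x12] <- [d6 b3 74 29 a4]
D5: mem[0x13..0x14] <- [29 a4]
query mem[0x1f]=0x97, mem[0x10]=0x74, mem[0x19]=0x84, mem[0x14]=0xa4

MEM[0x1f,0x10,0x19,0x14] = 97 74 84 a4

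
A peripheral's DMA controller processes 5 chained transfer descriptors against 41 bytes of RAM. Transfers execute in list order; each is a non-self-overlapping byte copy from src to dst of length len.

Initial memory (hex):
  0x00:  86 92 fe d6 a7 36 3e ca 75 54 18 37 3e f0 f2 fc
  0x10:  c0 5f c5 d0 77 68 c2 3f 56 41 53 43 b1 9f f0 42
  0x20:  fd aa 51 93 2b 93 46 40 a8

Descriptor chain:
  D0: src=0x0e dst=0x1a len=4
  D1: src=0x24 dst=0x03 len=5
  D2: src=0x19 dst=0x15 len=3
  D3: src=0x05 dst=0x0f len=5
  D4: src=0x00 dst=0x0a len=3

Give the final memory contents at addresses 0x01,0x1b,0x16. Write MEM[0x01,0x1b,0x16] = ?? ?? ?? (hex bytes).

MEM[0x01,0x1b,0x16] = 92 fc f2

[0] 0x0e->0x1a len=4 : f2 fc c0 5f
[1] 0x24->0x03 len=5 : 2b 93 46 40 a8
[2] 0x19->0x15 len=3 : 41 f2 fc
[3] 0x05->0x0f len=5 : 46 40 a8 75 54
[4] 0x00->0x0a len=3 : 86 92 fe
query mem[0x01]=0x92, mem[0x1b]=0xfc, mem[0x16]=0xf2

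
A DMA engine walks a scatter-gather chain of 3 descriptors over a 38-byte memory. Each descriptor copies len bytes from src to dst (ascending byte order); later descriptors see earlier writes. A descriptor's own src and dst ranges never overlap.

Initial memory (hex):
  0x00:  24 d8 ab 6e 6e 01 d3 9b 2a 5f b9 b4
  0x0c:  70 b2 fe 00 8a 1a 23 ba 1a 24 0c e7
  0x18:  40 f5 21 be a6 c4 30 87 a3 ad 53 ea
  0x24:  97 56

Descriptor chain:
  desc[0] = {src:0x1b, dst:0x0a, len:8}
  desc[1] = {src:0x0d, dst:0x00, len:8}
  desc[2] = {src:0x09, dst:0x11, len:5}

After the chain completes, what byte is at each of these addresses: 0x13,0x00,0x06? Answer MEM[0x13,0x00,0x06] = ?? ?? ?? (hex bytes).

  after D0: wrote 8B at 0x0a = bea6c43087a3ad53
  after D1: wrote 8B at 0x00 = 3087a3ad5323ba1a
  after D2: wrote 5B at 0x11 = 5fbea6c430
query mem[0x13]=0xa6, mem[0x00]=0x30, mem[0x06]=0xba

MEM[0x13,0x00,0x06] = a6 30 ba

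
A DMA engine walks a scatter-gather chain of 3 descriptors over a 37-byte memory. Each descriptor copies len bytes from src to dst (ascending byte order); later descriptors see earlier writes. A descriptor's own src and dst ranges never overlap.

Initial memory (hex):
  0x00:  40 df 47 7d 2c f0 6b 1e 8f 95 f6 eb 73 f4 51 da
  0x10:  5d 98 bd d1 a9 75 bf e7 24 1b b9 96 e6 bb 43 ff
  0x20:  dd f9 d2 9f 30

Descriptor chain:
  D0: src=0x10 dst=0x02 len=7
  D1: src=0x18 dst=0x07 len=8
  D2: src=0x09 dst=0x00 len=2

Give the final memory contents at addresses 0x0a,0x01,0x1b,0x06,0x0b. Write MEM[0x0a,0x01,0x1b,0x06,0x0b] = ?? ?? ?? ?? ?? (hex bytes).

MEM[0x0a,0x01,0x1b,0x06,0x0b] = 96 96 96 a9 e6

#0 dst[0x02+7] := {0x5d,0x98,0xbd,0xd1,0xa9,0x75,0xbf}
#1 dst[0x07+8] := {0x24,0x1b,0xb9,0x96,0xe6,0xbb,0x43,0xff}
#2 dst[0x00+2] := {0xb9,0x96}
query mem[0x0a]=0x96, mem[0x01]=0x96, mem[0x1b]=0x96, mem[0x06]=0xa9, mem[0x0b]=0xe6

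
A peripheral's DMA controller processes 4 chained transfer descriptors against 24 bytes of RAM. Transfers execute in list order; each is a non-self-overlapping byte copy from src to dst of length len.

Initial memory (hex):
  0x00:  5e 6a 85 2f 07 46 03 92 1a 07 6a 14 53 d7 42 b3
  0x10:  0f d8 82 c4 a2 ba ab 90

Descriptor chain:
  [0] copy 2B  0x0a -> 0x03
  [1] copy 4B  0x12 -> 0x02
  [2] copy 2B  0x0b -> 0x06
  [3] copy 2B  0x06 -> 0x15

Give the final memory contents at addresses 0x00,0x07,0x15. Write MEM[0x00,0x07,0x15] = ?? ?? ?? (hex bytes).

MEM[0x00,0x07,0x15] = 5e 53 14

  after D0: wrote 2B at 0x03 = 6a14
  after D1: wrote 4B at 0x02 = 82c4a2ba
  after D2: wrote 2B at 0x06 = 1453
  after D3: wrote 2B at 0x15 = 1453
query mem[0x00]=0x5e, mem[0x07]=0x53, mem[0x15]=0x14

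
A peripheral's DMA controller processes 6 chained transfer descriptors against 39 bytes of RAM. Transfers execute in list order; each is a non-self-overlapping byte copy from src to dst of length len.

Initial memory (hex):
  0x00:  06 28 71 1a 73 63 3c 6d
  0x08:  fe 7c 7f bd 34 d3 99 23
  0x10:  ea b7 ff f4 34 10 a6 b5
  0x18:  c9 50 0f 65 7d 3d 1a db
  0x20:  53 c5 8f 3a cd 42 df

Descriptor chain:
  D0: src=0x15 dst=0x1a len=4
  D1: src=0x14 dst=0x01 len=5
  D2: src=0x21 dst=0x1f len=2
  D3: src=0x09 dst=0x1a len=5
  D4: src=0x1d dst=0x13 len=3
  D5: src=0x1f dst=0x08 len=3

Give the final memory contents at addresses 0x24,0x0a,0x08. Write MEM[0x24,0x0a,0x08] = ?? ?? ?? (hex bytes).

MEM[0x24,0x0a,0x08] = cd c5 c5

[0] 0x15->0x1a len=4 : 10 a6 b5 c9
[1] 0x14->0x01 len=5 : 34 10 a6 b5 c9
[2] 0x21->0x1f len=2 : c5 8f
[3] 0x09->0x1a len=5 : 7c 7f bd 34 d3
[4] 0x1d->0x13 len=3 : 34 d3 c5
[5] 0x1f->0x08 len=3 : c5 8f c5
query mem[0x24]=0xcd, mem[0x0a]=0xc5, mem[0x08]=0xc5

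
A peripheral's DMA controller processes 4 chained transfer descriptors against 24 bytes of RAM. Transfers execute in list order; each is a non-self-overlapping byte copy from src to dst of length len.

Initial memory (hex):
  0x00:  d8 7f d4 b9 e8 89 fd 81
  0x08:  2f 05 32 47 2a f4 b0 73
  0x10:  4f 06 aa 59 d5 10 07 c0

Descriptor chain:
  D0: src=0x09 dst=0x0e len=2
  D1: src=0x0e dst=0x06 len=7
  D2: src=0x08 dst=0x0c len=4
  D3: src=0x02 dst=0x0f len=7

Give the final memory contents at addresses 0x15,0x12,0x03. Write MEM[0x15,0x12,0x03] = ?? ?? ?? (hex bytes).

[0] 0x09->0x0e len=2 : 05 32
[1] 0x0e->0x06 len=7 : 05 32 4f 06 aa 59 d5
[2] 0x08->0x0c len=4 : 4f 06 aa 59
[3] 0x02->0x0f len=7 : d4 b9 e8 89 05 32 4f
query mem[0x15]=0x4f, mem[0x12]=0x89, mem[0x03]=0xb9

MEM[0x15,0x12,0x03] = 4f 89 b9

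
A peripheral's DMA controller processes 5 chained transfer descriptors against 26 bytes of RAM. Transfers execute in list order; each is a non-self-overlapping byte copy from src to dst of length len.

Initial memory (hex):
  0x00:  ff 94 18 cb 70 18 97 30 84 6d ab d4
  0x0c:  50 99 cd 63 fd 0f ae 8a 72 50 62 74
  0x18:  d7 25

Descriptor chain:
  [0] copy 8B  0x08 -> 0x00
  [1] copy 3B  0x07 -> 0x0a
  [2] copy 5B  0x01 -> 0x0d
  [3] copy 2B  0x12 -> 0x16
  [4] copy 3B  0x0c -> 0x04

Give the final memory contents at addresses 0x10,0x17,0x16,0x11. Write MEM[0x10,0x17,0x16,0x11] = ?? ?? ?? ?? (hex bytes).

D0: mem[0x00..0x07] <- [84 6d ab d4 50 99 cd 63]
D1: mem[0x0a..0x0c] <- [63 84 6d]
D2: mem[0x0d..0x11] <- [6d ab d4 50 99]
D3: mem[0x16..0x17] <- [ae 8a]
D4: mem[0x04..0x06] <- [6d 6d ab]
query mem[0x10]=0x50, mem[0x17]=0x8a, mem[0x16]=0xae, mem[0x11]=0x99

MEM[0x10,0x17,0x16,0x11] = 50 8a ae 99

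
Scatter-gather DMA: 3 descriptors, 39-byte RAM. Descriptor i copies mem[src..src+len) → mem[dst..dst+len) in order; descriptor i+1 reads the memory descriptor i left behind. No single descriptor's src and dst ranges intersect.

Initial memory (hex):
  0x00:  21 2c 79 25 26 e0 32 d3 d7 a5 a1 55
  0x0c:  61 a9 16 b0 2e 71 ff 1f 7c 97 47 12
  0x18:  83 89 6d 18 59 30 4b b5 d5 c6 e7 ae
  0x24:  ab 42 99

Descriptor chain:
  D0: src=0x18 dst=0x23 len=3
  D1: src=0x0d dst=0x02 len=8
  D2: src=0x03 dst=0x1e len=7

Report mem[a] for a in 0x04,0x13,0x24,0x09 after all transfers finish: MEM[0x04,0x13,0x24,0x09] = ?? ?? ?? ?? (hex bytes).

#0 dst[0x23+3] := {0x83,0x89,0x6d}
#1 dst[0x02+8] := {0xa9,0x16,0xb0,0x2e,0x71,0xff,0x1f,0x7c}
#2 dst[0x1e+7] := {0x16,0xb0,0x2e,0x71,0xff,0x1f,0x7c}
query mem[0x04]=0xb0, mem[0x13]=0x1f, mem[0x24]=0x7c, mem[0x09]=0x7c

MEM[0x04,0x13,0x24,0x09] = b0 1f 7c 7c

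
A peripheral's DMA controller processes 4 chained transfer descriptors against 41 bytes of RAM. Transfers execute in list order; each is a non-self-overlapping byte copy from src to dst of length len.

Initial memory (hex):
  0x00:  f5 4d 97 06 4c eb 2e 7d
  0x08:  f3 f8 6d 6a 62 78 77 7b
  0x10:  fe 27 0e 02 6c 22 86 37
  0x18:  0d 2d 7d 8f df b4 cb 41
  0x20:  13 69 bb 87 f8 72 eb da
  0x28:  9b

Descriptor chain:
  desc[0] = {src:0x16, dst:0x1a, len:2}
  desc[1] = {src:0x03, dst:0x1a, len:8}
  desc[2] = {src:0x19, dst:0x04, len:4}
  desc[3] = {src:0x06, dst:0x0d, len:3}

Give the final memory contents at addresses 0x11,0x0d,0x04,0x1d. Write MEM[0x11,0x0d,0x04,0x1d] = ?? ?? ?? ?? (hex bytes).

[0] 0x16->0x1a len=2 : 86 37
[1] 0x03->0x1a len=8 : 06 4c eb 2e 7d f3 f8 6d
[2] 0x19->0x04 len=4 : 2d 06 4c eb
[3] 0x06->0x0d len=3 : 4c eb f3
query mem[0x11]=0x27, mem[0x0d]=0x4c, mem[0x04]=0x2d, mem[0x1d]=0x2e

MEM[0x11,0x0d,0x04,0x1d] = 27 4c 2d 2e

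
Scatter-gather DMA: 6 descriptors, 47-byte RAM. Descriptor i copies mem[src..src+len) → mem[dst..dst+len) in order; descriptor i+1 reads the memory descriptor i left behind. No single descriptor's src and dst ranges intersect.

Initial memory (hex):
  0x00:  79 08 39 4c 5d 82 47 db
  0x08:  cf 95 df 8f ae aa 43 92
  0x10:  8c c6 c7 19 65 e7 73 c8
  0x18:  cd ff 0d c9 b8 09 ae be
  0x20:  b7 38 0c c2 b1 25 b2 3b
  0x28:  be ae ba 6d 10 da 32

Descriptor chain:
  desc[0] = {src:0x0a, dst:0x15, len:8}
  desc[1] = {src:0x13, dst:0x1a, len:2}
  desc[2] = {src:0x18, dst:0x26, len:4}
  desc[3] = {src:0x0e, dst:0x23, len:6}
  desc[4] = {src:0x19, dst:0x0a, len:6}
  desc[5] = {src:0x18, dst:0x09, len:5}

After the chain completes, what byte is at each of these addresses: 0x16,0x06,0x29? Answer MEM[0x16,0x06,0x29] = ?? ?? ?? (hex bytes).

MEM[0x16,0x06,0x29] = 8f 47 65

  after D0: wrote 8B at 0x15 = df8faeaa43928cc6
  after D1: wrote 2B at 0x1a = 1965
  after D2: wrote 4B at 0x26 = aa431965
  after D3: wrote 6B at 0x23 = 43928cc6c719
  after D4: wrote 6B at 0x0a = 431965c609ae
  after D5: wrote 5B at 0x09 = aa431965c6
query mem[0x16]=0x8f, mem[0x06]=0x47, mem[0x29]=0x65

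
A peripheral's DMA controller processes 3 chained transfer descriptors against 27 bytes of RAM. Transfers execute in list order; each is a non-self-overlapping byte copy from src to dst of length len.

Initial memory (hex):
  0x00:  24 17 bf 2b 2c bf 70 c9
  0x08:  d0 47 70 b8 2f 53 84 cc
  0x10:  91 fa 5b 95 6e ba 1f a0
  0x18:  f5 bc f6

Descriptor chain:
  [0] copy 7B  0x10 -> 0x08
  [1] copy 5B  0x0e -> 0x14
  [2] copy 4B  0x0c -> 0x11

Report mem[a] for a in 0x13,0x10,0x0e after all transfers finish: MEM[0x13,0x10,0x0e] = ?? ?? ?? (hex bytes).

MEM[0x13,0x10,0x0e] = 1f 91 1f

[0] 0x10->0x08 len=7 : 91 fa 5b 95 6e ba 1f
[1] 0x0e->0x14 len=5 : 1f cc 91 fa 5b
[2] 0x0c->0x11 len=4 : 6e ba 1f cc
query mem[0x13]=0x1f, mem[0x10]=0x91, mem[0x0e]=0x1f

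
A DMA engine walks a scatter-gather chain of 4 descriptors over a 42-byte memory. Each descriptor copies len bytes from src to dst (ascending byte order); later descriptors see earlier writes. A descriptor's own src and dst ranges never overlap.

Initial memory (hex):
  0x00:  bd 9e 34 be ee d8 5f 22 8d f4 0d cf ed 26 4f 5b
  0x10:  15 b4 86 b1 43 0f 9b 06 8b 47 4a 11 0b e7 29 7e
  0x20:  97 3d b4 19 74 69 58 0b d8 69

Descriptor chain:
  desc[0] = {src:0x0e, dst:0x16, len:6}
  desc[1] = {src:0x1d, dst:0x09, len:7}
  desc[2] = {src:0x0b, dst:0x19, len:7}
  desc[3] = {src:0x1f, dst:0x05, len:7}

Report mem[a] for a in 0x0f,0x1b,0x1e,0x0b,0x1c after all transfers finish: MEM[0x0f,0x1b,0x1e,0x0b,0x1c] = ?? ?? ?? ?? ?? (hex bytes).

MEM[0x0f,0x1b,0x1e,0x0b,0x1c] = 19 3d 15 69 b4

#0 dst[0x16+6] := {0x4f,0x5b,0x15,0xb4,0x86,0xb1}
#1 dst[0x09+7] := {0xe7,0x29,0x7e,0x97,0x3d,0xb4,0x19}
#2 dst[0x19+7] := {0x7e,0x97,0x3d,0xb4,0x19,0x15,0xb4}
#3 dst[0x05+7] := {0xb4,0x97,0x3d,0xb4,0x19,0x74,0x69}
query mem[0x0f]=0x19, mem[0x1b]=0x3d, mem[0x1e]=0x15, mem[0x0b]=0x69, mem[0x1c]=0xb4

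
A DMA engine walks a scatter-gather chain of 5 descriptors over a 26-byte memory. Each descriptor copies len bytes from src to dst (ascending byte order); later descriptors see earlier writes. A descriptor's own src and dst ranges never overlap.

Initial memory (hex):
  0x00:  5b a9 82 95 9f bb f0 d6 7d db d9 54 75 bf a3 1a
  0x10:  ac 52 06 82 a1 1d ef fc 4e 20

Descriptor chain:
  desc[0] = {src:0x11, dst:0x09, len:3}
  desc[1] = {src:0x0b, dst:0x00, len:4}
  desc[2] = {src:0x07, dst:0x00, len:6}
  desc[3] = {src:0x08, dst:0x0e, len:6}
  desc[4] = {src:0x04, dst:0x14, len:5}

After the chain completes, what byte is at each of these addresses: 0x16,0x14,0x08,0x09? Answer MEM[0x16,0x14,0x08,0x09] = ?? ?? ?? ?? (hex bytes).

MEM[0x16,0x14,0x08,0x09] = f0 82 7d 52

#0 dst[0x09+3] := {0x52,0x06,0x82}
#1 dst[0x00+4] := {0x82,0x75,0xbf,0xa3}
#2 dst[0x00+6] := {0xd6,0x7d,0x52,0x06,0x82,0x75}
#3 dst[0x0e+6] := {0x7d,0x52,0x06,0x82,0x75,0xbf}
#4 dst[0x14+5] := {0x82,0x75,0xf0,0xd6,0x7d}
query mem[0x16]=0xf0, mem[0x14]=0x82, mem[0x08]=0x7d, mem[0x09]=0x52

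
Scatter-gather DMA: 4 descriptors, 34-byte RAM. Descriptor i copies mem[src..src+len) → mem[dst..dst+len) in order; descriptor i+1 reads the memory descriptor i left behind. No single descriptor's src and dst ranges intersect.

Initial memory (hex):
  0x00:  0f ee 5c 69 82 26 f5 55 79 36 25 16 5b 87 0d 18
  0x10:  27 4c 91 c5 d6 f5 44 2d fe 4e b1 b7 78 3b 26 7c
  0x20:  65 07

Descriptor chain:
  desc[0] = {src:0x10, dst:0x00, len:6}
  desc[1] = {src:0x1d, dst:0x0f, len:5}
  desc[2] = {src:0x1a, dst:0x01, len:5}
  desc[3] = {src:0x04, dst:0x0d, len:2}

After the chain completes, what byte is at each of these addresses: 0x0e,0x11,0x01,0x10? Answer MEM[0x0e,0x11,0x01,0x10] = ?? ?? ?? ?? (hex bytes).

MEM[0x0e,0x11,0x01,0x10] = 26 7c b1 26

  after D0: wrote 6B at 0x00 = 274c91c5d6f5
  after D1: wrote 5B at 0x0f = 3b267c6507
  after D2: wrote 5B at 0x01 = b1b7783b26
  after D3: wrote 2B at 0x0d = 3b26
query mem[0x0e]=0x26, mem[0x11]=0x7c, mem[0x01]=0xb1, mem[0x10]=0x26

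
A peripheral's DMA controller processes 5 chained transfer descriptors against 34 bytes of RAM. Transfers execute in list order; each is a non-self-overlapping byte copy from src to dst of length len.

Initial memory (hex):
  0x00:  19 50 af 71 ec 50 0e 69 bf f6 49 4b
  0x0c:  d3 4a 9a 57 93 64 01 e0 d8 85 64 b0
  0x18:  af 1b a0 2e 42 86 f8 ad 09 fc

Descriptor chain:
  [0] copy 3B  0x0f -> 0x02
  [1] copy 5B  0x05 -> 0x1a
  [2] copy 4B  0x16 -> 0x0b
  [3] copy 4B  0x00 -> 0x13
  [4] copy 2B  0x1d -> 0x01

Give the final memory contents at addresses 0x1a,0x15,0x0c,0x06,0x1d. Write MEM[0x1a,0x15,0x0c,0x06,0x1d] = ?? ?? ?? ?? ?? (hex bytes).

MEM[0x1a,0x15,0x0c,0x06,0x1d] = 50 57 b0 0e bf

D0: mem[0x02..0x04] <- [57 93 64]
D1: mem[0x1a..0x1e] <- [50 0e 69 bf f6]
D2: mem[0x0b..0x0e] <- [64 b0 af 1b]
D3: mem[0x13..0x16] <- [19 50 57 93]
D4: mem[0x01..0x02] <- [bf f6]
query mem[0x1a]=0x50, mem[0x15]=0x57, mem[0x0c]=0xb0, mem[0x06]=0x0e, mem[0x1d]=0xbf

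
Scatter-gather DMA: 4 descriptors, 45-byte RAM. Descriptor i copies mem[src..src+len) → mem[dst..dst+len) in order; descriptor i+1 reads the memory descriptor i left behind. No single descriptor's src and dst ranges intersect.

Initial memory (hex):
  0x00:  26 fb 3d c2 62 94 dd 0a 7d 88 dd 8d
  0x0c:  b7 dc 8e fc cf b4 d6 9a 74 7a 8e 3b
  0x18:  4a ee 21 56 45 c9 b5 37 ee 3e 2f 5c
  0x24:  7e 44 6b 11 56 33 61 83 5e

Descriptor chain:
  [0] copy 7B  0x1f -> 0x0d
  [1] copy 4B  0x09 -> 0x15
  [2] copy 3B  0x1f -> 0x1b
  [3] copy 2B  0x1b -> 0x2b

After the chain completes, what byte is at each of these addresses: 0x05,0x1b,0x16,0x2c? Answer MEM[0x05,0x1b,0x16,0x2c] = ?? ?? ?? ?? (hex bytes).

MEM[0x05,0x1b,0x16,0x2c] = 94 37 dd ee

D0: mem[0x0d..0x13] <- [37 ee 3e 2f 5c 7e 44]
D1: mem[0x15..0x18] <- [88 dd 8d b7]
D2: mem[0x1b..0x1d] <- [37 ee 3e]
D3: mem[0x2b..0x2c] <- [37 ee]
query mem[0x05]=0x94, mem[0x1b]=0x37, mem[0x16]=0xdd, mem[0x2c]=0xee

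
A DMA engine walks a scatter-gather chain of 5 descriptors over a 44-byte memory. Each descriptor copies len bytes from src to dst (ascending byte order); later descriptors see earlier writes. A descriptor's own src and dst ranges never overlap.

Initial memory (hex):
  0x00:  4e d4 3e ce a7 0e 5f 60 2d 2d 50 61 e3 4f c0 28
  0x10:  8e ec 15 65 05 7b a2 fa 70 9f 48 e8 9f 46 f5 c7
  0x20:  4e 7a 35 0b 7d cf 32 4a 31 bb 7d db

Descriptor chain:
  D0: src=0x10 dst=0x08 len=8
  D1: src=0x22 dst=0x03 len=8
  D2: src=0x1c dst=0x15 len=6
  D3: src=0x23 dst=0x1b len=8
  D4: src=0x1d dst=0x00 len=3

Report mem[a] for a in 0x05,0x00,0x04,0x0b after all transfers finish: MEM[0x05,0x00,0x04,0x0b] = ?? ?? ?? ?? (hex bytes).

#0 dst[0x08+8] := {0x8e,0xec,0x15,0x65,0x05,0x7b,0xa2,0xfa}
#1 dst[0x03+8] := {0x35,0x0b,0x7d,0xcf,0x32,0x4a,0x31,0xbb}
#2 dst[0x15+6] := {0x9f,0x46,0xf5,0xc7,0x4e,0x7a}
#3 dst[0x1b+8] := {0x0b,0x7d,0xcf,0x32,0x4a,0x31,0xbb,0x7d}
#4 dst[0x00+3] := {0xcf,0x32,0x4a}
query mem[0x05]=0x7d, mem[0x00]=0xcf, mem[0x04]=0x0b, mem[0x0b]=0x65

MEM[0x05,0x00,0x04,0x0b] = 7d cf 0b 65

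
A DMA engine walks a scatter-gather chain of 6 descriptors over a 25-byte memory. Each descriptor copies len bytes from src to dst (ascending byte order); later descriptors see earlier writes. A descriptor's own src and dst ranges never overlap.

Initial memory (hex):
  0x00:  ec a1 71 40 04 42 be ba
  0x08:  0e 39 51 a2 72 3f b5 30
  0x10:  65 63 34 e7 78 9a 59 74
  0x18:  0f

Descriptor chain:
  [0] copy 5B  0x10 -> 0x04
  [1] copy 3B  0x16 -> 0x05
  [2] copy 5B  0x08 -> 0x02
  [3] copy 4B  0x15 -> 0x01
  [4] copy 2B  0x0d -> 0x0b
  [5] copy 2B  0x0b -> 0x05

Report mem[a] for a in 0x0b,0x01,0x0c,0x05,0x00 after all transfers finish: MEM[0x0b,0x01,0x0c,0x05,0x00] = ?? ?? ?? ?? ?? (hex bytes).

  after D0: wrote 5B at 0x04 = 656334e778
  after D1: wrote 3B at 0x05 = 59740f
  after D2: wrote 5B at 0x02 = 783951a272
  after D3: wrote 4B at 0x01 = 9a59740f
  after D4: wrote 2B at 0x0b = 3fb5
  after D5: wrote 2B at 0x05 = 3fb5
query mem[0x0b]=0x3f, mem[0x01]=0x9a, mem[0x0c]=0xb5, mem[0x05]=0x3f, mem[0x00]=0xec

MEM[0x0b,0x01,0x0c,0x05,0x00] = 3f 9a b5 3f ec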